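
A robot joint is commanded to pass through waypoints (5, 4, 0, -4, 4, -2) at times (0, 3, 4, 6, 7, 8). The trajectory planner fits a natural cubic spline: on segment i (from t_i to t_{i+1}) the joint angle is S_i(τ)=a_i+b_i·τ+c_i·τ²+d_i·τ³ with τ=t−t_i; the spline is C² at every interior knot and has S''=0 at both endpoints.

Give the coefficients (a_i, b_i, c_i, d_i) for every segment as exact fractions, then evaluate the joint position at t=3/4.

Δ: Δ0=-1/3, Δ1=-4, Δ2=-2, Δ3=8, Δ4=-6
row 1: diag=8, rhs=-22; c'=1/8, d'=-11/4
row 2: denom=6−1·1/8=47/8; d'=(12−1·-11/4)/(47/8)=118/47
row 3: denom=6−2·16/47=250/47; d'=(60−2·118/47)/(250/47)=1292/125
row 4: denom=4−1·47/250=953/250; d'=(-84−1·1292/125)/(953/250)=-23584/953
back: M4=-23584/953
back: M3=1292/125−47/250·-23584/953=14284/953
back: M2=118/47−16/47·14284/953=-2470/953
back: M1=-11/4−1/8·-2470/953=-2312/953
M: M0=0, M1=-2312/953, M2=-2470/953, M3=14284/953, M4=-23584/953, M5=0
seg 0: a=5, c=M0/2=0, d=(M1−M0)/(6·3)=-1156/8577, b=Δ0−h0·(2M0+M1)/6=2515/2859
seg 1: a=4, c=M1/2=-1156/953, d=(M2−M1)/(6·1)=-79/2859, b=Δ1−h1·(2M1+M2)/6=-7889/2859
seg 2: a=0, c=M2/2=-1235/953, d=(M3−M2)/(6·2)=8377/5718, b=Δ2−h2·(2M2+M3)/6=-15062/2859
seg 3: a=-4, c=M3/2=7142/953, d=(M4−M3)/(6·1)=-18934/2859, b=Δ3−h3·(2M3+M4)/6=20380/2859
seg 4: a=4, c=M4/2=-11792/953, d=(M5−M4)/(6·1)=11792/2859, b=Δ4−h4·(2M4+M5)/6=6430/2859
t_q=3/4 → seg 0, τ=3/4; S=5+2515/2859·τ+0·τ²+-1156/8577·τ³=85433/15248

  seg 0: a=5 b=2515/2859 c=0 d=-1156/8577
  seg 1: a=4 b=-7889/2859 c=-1156/953 d=-79/2859
  seg 2: a=0 b=-15062/2859 c=-1235/953 d=8377/5718
  seg 3: a=-4 b=20380/2859 c=7142/953 d=-18934/2859
  seg 4: a=4 b=6430/2859 c=-11792/953 d=11792/2859
S(3/4) = 85433/15248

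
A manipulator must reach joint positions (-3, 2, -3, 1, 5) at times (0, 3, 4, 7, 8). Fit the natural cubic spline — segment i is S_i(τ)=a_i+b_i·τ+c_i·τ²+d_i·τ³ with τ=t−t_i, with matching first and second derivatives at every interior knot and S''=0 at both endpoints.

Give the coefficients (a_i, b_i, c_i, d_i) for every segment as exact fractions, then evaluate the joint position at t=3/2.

Δ: Δ0=5/3, Δ1=-5, Δ2=4/3, Δ3=4
row 1: diag=8, rhs=-40; c'=1/8, d'=-5
row 2: denom=8−1·1/8=63/8; d'=(38−1·-5)/(63/8)=344/63
row 3: denom=8−3·8/21=48/7; d'=(16−3·344/63)/(48/7)=-1/18
back: M3=-1/18
back: M2=344/63−8/21·-1/18=148/27
back: M1=-5−1/8·148/27=-307/54
M: M0=0, M1=-307/54, M2=148/27, M3=-1/18, M4=0
seg 0: a=-3, c=M0/2=0, d=(M1−M0)/(6·3)=-307/972, b=Δ0−h0·(2M0+M1)/6=487/108
seg 1: a=2, c=M1/2=-307/108, d=(M2−M1)/(6·1)=67/36, b=Δ1−h1·(2M1+M2)/6=-217/54
seg 2: a=-3, c=M2/2=74/27, d=(M3−M2)/(6·3)=-299/972, b=Δ2−h2·(2M2+M3)/6=-445/108
seg 3: a=1, c=M3/2=-1/36, d=(M4−M3)/(6·1)=1/108, b=Δ3−h3·(2M3+M4)/6=217/54
t_q=3/2 → seg 0, τ=3/2; S=-3+487/108·τ+0·τ²+-307/972·τ³=259/96

  seg 0: a=-3 b=487/108 c=0 d=-307/972
  seg 1: a=2 b=-217/54 c=-307/108 d=67/36
  seg 2: a=-3 b=-445/108 c=74/27 d=-299/972
  seg 3: a=1 b=217/54 c=-1/36 d=1/108
S(3/2) = 259/96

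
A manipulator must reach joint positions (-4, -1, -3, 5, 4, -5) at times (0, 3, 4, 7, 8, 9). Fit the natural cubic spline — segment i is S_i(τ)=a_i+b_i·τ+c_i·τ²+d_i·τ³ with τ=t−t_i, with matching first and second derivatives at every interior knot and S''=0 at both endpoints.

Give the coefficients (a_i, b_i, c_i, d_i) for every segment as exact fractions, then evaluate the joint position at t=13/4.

  seg 0: a=-4 b=4067/1665 c=0 d=-2402/14985
  seg 1: a=-1 b=-3139/1665 c=-2402/1665 d=737/555
  seg 2: a=-3 b=-262/333 c=4231/1665 d=-6943/14985
  seg 3: a=5 b=3247/1665 c=-904/555 d=-440/333
  seg 4: a=4 b=-8777/1665 c=-3104/555 d=3104/1665
S(13/4) = -54727/35520

Δ: Δ0=1, Δ1=-2, Δ2=8/3, Δ3=-1, Δ4=-9
row 1: diag=8, rhs=-18; c'=1/8, d'=-9/4
row 2: denom=8−1·1/8=63/8; d'=(28−1·-9/4)/(63/8)=242/63
row 3: denom=8−3·8/21=48/7; d'=(-22−3·242/63)/(48/7)=-44/9
row 4: denom=4−1·7/48=185/48; d'=(-48−1·-44/9)/(185/48)=-6208/555
back: M4=-6208/555
back: M3=-44/9−7/48·-6208/555=-1808/555
back: M2=242/63−8/21·-1808/555=8462/1665
back: M1=-9/4−1/8·8462/1665=-4804/1665
M: M0=0, M1=-4804/1665, M2=8462/1665, M3=-1808/555, M4=-6208/555, M5=0
seg 0: a=-4, c=M0/2=0, d=(M1−M0)/(6·3)=-2402/14985, b=Δ0−h0·(2M0+M1)/6=4067/1665
seg 1: a=-1, c=M1/2=-2402/1665, d=(M2−M1)/(6·1)=737/555, b=Δ1−h1·(2M1+M2)/6=-3139/1665
seg 2: a=-3, c=M2/2=4231/1665, d=(M3−M2)/(6·3)=-6943/14985, b=Δ2−h2·(2M2+M3)/6=-262/333
seg 3: a=5, c=M3/2=-904/555, d=(M4−M3)/(6·1)=-440/333, b=Δ3−h3·(2M3+M4)/6=3247/1665
seg 4: a=4, c=M4/2=-3104/555, d=(M5−M4)/(6·1)=3104/1665, b=Δ4−h4·(2M4+M5)/6=-8777/1665
t_q=13/4 → seg 1, τ=1/4; S=-1+-3139/1665·τ+-2402/1665·τ²+737/555·τ³=-54727/35520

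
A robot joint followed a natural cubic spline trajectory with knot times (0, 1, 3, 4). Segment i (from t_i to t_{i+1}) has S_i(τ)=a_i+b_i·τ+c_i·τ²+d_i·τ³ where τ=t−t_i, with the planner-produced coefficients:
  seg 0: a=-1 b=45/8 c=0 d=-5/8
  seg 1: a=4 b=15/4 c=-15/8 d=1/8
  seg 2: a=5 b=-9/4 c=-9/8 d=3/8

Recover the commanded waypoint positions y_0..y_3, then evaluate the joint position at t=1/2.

y_0 = S_0(0) = a_0 = -1
y_1 = S_1(0) = a_1 = 4
y_2 = S_2(0) = a_2 = 5
y_3 = S_2(1) = 2
t_q=1/2 is in segment 0 (τ=1/2); S_0(τ)=111/64

y_0=-1 y_1=4 y_2=5 y_3=2
S(1/2) = 111/64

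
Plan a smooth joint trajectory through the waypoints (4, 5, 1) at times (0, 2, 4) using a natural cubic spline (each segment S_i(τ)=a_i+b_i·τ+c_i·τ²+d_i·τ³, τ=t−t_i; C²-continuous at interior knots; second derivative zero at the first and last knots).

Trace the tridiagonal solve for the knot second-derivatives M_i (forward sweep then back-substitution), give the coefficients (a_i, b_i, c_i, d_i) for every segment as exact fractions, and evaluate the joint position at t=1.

Δ: Δ0=1/2, Δ1=-2
row 1: diag=8, rhs=-15; c'=1/4, d'=-15/8
back: M1=-15/8
M: M0=0, M1=-15/8, M2=0
seg 0: a=4, c=M0/2=0, d=(M1−M0)/(6·2)=-5/32, b=Δ0−h0·(2M0+M1)/6=9/8
seg 1: a=5, c=M1/2=-15/16, d=(M2−M1)/(6·2)=5/32, b=Δ1−h1·(2M1+M2)/6=-3/4
t_q=1 → seg 0, τ=1; S=4+9/8·τ+0·τ²+-5/32·τ³=159/32

  seg 0: a=4 b=9/8 c=0 d=-5/32
  seg 1: a=5 b=-3/4 c=-15/16 d=5/32
S(1) = 159/32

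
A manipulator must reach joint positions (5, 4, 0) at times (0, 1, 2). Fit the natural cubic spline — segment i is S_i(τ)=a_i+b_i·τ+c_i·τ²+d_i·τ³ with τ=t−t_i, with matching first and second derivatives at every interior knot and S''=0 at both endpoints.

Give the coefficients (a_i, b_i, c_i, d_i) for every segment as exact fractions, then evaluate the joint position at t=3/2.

  seg 0: a=5 b=-1/4 c=0 d=-3/4
  seg 1: a=4 b=-5/2 c=-9/4 d=3/4
S(3/2) = 73/32

Δ: Δ0=-1, Δ1=-4
row 1: diag=4, rhs=-18; c'=1/4, d'=-9/2
back: M1=-9/2
M: M0=0, M1=-9/2, M2=0
seg 0: a=5, c=M0/2=0, d=(M1−M0)/(6·1)=-3/4, b=Δ0−h0·(2M0+M1)/6=-1/4
seg 1: a=4, c=M1/2=-9/4, d=(M2−M1)/(6·1)=3/4, b=Δ1−h1·(2M1+M2)/6=-5/2
t_q=3/2 → seg 1, τ=1/2; S=4+-5/2·τ+-9/4·τ²+3/4·τ³=73/32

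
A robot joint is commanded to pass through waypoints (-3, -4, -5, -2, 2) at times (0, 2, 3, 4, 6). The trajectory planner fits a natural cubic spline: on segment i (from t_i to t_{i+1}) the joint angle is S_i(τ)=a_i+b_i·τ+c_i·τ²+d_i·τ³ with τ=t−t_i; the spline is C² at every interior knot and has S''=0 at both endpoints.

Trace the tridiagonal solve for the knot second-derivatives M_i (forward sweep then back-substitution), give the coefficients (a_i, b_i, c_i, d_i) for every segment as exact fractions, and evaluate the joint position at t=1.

  seg 0: a=-3 b=7/132 c=0 d=-73/528
  seg 1: a=-4 b=-53/33 c=-73/88 d=379/264
  seg 2: a=-5 b=25/24 c=153/44 d=-401/264
  seg 3: a=-2 b=227/66 c=-95/88 d=95/528
S(1) = -543/176

Δ: Δ0=-1/2, Δ1=-1, Δ2=3, Δ3=2
row 1: diag=6, rhs=-3; c'=1/6, d'=-1/2
row 2: denom=4−1·1/6=23/6; d'=(24−1·-1/2)/(23/6)=147/23
row 3: denom=6−1·6/23=132/23; d'=(-6−1·147/23)/(132/23)=-95/44
back: M3=-95/44
back: M2=147/23−6/23·-95/44=153/22
back: M1=-1/2−1/6·153/22=-73/44
M: M0=0, M1=-73/44, M2=153/22, M3=-95/44, M4=0
seg 0: a=-3, c=M0/2=0, d=(M1−M0)/(6·2)=-73/528, b=Δ0−h0·(2M0+M1)/6=7/132
seg 1: a=-4, c=M1/2=-73/88, d=(M2−M1)/(6·1)=379/264, b=Δ1−h1·(2M1+M2)/6=-53/33
seg 2: a=-5, c=M2/2=153/44, d=(M3−M2)/(6·1)=-401/264, b=Δ2−h2·(2M2+M3)/6=25/24
seg 3: a=-2, c=M3/2=-95/88, d=(M4−M3)/(6·2)=95/528, b=Δ3−h3·(2M3+M4)/6=227/66
t_q=1 → seg 0, τ=1; S=-3+7/132·τ+0·τ²+-73/528·τ³=-543/176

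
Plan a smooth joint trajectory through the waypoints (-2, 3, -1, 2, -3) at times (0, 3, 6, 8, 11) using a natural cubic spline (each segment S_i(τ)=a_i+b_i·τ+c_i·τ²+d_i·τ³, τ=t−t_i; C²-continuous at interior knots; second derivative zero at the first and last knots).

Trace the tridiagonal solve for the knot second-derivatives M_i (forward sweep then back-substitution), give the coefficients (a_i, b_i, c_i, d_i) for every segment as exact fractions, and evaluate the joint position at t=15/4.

  seg 0: a=-2 b=491/177 c=0 d=-196/1593
  seg 1: a=3 b=-97/177 c=-196/177 d=449/1593
  seg 2: a=-1 b=74/177 c=253/177 d=-629/1416
  seg 3: a=2 b=95/118 c=-875/708 d=875/6372
S(15/4) = 7873/3776

Δ: Δ0=5/3, Δ1=-4/3, Δ2=3/2, Δ3=-5/3
row 1: diag=12, rhs=-18; c'=1/4, d'=-3/2
row 2: denom=10−3·1/4=37/4; d'=(17−3·-3/2)/(37/4)=86/37
row 3: denom=10−2·8/37=354/37; d'=(-19−2·86/37)/(354/37)=-875/354
back: M3=-875/354
back: M2=86/37−8/37·-875/354=506/177
back: M1=-3/2−1/4·506/177=-392/177
M: M0=0, M1=-392/177, M2=506/177, M3=-875/354, M4=0
seg 0: a=-2, c=M0/2=0, d=(M1−M0)/(6·3)=-196/1593, b=Δ0−h0·(2M0+M1)/6=491/177
seg 1: a=3, c=M1/2=-196/177, d=(M2−M1)/(6·3)=449/1593, b=Δ1−h1·(2M1+M2)/6=-97/177
seg 2: a=-1, c=M2/2=253/177, d=(M3−M2)/(6·2)=-629/1416, b=Δ2−h2·(2M2+M3)/6=74/177
seg 3: a=2, c=M3/2=-875/708, d=(M4−M3)/(6·3)=875/6372, b=Δ3−h3·(2M3+M4)/6=95/118
t_q=15/4 → seg 1, τ=3/4; S=3+-97/177·τ+-196/177·τ²+449/1593·τ³=7873/3776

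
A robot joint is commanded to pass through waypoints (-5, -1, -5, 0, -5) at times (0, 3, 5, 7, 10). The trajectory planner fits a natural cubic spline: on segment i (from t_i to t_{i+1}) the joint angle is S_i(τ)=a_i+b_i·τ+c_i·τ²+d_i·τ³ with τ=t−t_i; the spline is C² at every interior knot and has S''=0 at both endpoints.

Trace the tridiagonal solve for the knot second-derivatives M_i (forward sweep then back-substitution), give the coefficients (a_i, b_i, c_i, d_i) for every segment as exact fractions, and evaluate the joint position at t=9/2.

Δ: Δ0=4/3, Δ1=-2, Δ2=5/2, Δ3=-5/3
row 1: diag=10, rhs=-20; c'=1/5, d'=-2
row 2: denom=8−2·1/5=38/5; d'=(27−2·-2)/(38/5)=155/38
row 3: denom=10−2·5/19=180/19; d'=(-25−2·155/38)/(180/19)=-7/2
back: M3=-7/2
back: M2=155/38−5/19·-7/2=5
back: M1=-2−1/5·5=-3
M: M0=0, M1=-3, M2=5, M3=-7/2, M4=0
seg 0: a=-5, c=M0/2=0, d=(M1−M0)/(6·3)=-1/6, b=Δ0−h0·(2M0+M1)/6=17/6
seg 1: a=-1, c=M1/2=-3/2, d=(M2−M1)/(6·2)=2/3, b=Δ1−h1·(2M1+M2)/6=-5/3
seg 2: a=-5, c=M2/2=5/2, d=(M3−M2)/(6·2)=-17/24, b=Δ2−h2·(2M2+M3)/6=1/3
seg 3: a=0, c=M3/2=-7/4, d=(M4−M3)/(6·3)=7/36, b=Δ3−h3·(2M3+M4)/6=11/6
t_q=9/2 → seg 1, τ=3/2; S=-1+-5/3·τ+-3/2·τ²+2/3·τ³=-37/8

  seg 0: a=-5 b=17/6 c=0 d=-1/6
  seg 1: a=-1 b=-5/3 c=-3/2 d=2/3
  seg 2: a=-5 b=1/3 c=5/2 d=-17/24
  seg 3: a=0 b=11/6 c=-7/4 d=7/36
S(9/2) = -37/8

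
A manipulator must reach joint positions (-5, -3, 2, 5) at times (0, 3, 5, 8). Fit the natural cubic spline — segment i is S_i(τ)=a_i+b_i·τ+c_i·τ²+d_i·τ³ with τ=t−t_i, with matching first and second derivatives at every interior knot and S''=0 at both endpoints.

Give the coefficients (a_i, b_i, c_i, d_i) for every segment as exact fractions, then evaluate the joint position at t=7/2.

  seg 0: a=-5 b=0 c=0 d=2/27
  seg 1: a=-3 b=2 c=2/3 d=-5/24
  seg 2: a=2 b=13/6 c=-7/12 d=7/108
S(7/2) = -119/64

Δ: Δ0=2/3, Δ1=5/2, Δ2=1
row 1: diag=10, rhs=11; c'=1/5, d'=11/10
row 2: denom=10−2·1/5=48/5; d'=(-9−2·11/10)/(48/5)=-7/6
back: M2=-7/6
back: M1=11/10−1/5·-7/6=4/3
M: M0=0, M1=4/3, M2=-7/6, M3=0
seg 0: a=-5, c=M0/2=0, d=(M1−M0)/(6·3)=2/27, b=Δ0−h0·(2M0+M1)/6=0
seg 1: a=-3, c=M1/2=2/3, d=(M2−M1)/(6·2)=-5/24, b=Δ1−h1·(2M1+M2)/6=2
seg 2: a=2, c=M2/2=-7/12, d=(M3−M2)/(6·3)=7/108, b=Δ2−h2·(2M2+M3)/6=13/6
t_q=7/2 → seg 1, τ=1/2; S=-3+2·τ+2/3·τ²+-5/24·τ³=-119/64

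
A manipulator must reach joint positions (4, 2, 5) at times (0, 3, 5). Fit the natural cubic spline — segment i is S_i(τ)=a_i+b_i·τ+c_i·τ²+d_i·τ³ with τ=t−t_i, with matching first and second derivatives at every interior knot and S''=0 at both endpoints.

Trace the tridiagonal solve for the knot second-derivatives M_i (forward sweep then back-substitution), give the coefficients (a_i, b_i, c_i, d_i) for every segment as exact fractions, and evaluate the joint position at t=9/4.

Δ: Δ0=-2/3, Δ1=3/2
row 1: diag=10, rhs=13; c'=1/5, d'=13/10
back: M1=13/10
M: M0=0, M1=13/10, M2=0
seg 0: a=4, c=M0/2=0, d=(M1−M0)/(6·3)=13/180, b=Δ0−h0·(2M0+M1)/6=-79/60
seg 1: a=2, c=M1/2=13/20, d=(M2−M1)/(6·2)=-13/120, b=Δ1−h1·(2M1+M2)/6=19/30
t_q=9/4 → seg 0, τ=9/4; S=4+-79/60·τ+0·τ²+13/180·τ³=2381/1280

  seg 0: a=4 b=-79/60 c=0 d=13/180
  seg 1: a=2 b=19/30 c=13/20 d=-13/120
S(9/4) = 2381/1280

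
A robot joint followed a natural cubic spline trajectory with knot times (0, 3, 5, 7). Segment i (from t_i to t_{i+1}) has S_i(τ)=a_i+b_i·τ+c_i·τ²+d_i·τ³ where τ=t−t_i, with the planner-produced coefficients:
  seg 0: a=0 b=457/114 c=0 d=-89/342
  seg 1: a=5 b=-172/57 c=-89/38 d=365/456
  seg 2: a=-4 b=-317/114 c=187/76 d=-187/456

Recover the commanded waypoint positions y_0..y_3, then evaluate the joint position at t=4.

y_0 = S_0(0) = a_0 = 0
y_1 = S_1(0) = a_1 = 5
y_2 = S_2(0) = a_2 = -4
y_3 = S_2(2) = -3
t_q=4 is in segment 1 (τ=1); S_1(τ)=67/152

y_0=0 y_1=5 y_2=-4 y_3=-3
S(4) = 67/152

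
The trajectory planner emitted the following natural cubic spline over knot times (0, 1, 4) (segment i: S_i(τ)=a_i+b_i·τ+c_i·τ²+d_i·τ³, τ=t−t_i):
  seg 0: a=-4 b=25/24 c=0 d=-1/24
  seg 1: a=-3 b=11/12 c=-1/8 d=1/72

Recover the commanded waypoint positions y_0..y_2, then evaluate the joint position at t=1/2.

y_0=-4 y_1=-3 y_2=-1
S(1/2) = -223/64

y_0 = S_0(0) = a_0 = -4
y_1 = S_1(0) = a_1 = -3
y_2 = S_1(3) = -1
t_q=1/2 is in segment 0 (τ=1/2); S_0(τ)=-223/64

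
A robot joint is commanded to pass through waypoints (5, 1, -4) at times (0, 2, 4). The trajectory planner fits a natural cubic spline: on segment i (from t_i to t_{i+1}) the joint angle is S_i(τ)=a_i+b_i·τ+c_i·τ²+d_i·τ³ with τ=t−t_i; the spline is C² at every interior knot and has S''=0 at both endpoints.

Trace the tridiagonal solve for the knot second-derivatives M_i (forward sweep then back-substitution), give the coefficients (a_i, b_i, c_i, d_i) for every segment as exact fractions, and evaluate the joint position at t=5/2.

Δ: Δ0=-2, Δ1=-5/2
row 1: diag=8, rhs=-3; c'=1/4, d'=-3/8
back: M1=-3/8
M: M0=0, M1=-3/8, M2=0
seg 0: a=5, c=M0/2=0, d=(M1−M0)/(6·2)=-1/32, b=Δ0−h0·(2M0+M1)/6=-15/8
seg 1: a=1, c=M1/2=-3/16, d=(M2−M1)/(6·2)=1/32, b=Δ1−h1·(2M1+M2)/6=-9/4
t_q=5/2 → seg 1, τ=1/2; S=1+-9/4·τ+-3/16·τ²+1/32·τ³=-43/256

  seg 0: a=5 b=-15/8 c=0 d=-1/32
  seg 1: a=1 b=-9/4 c=-3/16 d=1/32
S(5/2) = -43/256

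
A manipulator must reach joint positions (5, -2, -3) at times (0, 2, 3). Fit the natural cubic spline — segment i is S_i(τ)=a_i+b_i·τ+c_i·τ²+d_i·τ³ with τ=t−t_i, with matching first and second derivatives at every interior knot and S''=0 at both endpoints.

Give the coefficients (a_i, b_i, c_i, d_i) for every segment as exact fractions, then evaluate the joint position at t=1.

Δ: Δ0=-7/2, Δ1=-1
row 1: diag=6, rhs=15; c'=1/6, d'=5/2
back: M1=5/2
M: M0=0, M1=5/2, M2=0
seg 0: a=5, c=M0/2=0, d=(M1−M0)/(6·2)=5/24, b=Δ0−h0·(2M0+M1)/6=-13/3
seg 1: a=-2, c=M1/2=5/4, d=(M2−M1)/(6·1)=-5/12, b=Δ1−h1·(2M1+M2)/6=-11/6
t_q=1 → seg 0, τ=1; S=5+-13/3·τ+0·τ²+5/24·τ³=7/8

  seg 0: a=5 b=-13/3 c=0 d=5/24
  seg 1: a=-2 b=-11/6 c=5/4 d=-5/12
S(1) = 7/8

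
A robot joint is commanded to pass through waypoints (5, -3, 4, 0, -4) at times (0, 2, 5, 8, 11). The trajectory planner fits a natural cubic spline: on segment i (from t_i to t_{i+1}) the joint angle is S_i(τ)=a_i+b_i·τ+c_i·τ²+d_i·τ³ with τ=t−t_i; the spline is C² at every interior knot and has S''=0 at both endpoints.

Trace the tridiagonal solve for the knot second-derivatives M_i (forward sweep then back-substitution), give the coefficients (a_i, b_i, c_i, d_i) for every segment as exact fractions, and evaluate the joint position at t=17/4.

Δ: Δ0=-4, Δ1=7/3, Δ2=-4/3, Δ3=-4/3
row 1: diag=10, rhs=38; c'=3/10, d'=19/5
row 2: denom=12−3·3/10=111/10; d'=(-22−3·19/5)/(111/10)=-334/111
row 3: denom=12−3·10/37=414/37; d'=(0−3·-334/111)/(414/37)=167/207
back: M3=167/207
back: M2=-334/111−10/37·167/207=-668/207
back: M1=19/5−3/10·-668/207=329/69
M: M0=0, M1=329/69, M2=-668/207, M3=167/207, M4=0
seg 0: a=5, c=M0/2=0, d=(M1−M0)/(6·2)=329/828, b=Δ0−h0·(2M0+M1)/6=-1157/207
seg 1: a=-3, c=M1/2=329/138, d=(M2−M1)/(6·3)=-1655/3726, b=Δ1−h1·(2M1+M2)/6=-170/207
seg 2: a=4, c=M2/2=-334/207, d=(M3−M2)/(6·3)=835/3726, b=Δ2−h2·(2M2+M3)/6=617/414
seg 3: a=0, c=M3/2=167/414, d=(M4−M3)/(6·3)=-167/3726, b=Δ3−h3·(2M3+M4)/6=-443/207
t_q=17/4 → seg 1, τ=9/4; S=-3+-170/207·τ+329/138·τ²+-1655/3726·τ³=6365/2944

  seg 0: a=5 b=-1157/207 c=0 d=329/828
  seg 1: a=-3 b=-170/207 c=329/138 d=-1655/3726
  seg 2: a=4 b=617/414 c=-334/207 d=835/3726
  seg 3: a=0 b=-443/207 c=167/414 d=-167/3726
S(17/4) = 6365/2944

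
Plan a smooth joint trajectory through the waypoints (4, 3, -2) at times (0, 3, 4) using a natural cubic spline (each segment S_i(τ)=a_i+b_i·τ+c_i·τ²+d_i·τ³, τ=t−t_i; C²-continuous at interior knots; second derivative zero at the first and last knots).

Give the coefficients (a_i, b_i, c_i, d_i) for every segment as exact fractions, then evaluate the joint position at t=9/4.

Δ: Δ0=-1/3, Δ1=-5
row 1: diag=8, rhs=-28; c'=1/8, d'=-7/2
back: M1=-7/2
M: M0=0, M1=-7/2, M2=0
seg 0: a=4, c=M0/2=0, d=(M1−M0)/(6·3)=-7/36, b=Δ0−h0·(2M0+M1)/6=17/12
seg 1: a=3, c=M1/2=-7/4, d=(M2−M1)/(6·1)=7/12, b=Δ1−h1·(2M1+M2)/6=-23/6
t_q=9/4 → seg 0, τ=9/4; S=4+17/12·τ+0·τ²+-7/36·τ³=1273/256

  seg 0: a=4 b=17/12 c=0 d=-7/36
  seg 1: a=3 b=-23/6 c=-7/4 d=7/12
S(9/4) = 1273/256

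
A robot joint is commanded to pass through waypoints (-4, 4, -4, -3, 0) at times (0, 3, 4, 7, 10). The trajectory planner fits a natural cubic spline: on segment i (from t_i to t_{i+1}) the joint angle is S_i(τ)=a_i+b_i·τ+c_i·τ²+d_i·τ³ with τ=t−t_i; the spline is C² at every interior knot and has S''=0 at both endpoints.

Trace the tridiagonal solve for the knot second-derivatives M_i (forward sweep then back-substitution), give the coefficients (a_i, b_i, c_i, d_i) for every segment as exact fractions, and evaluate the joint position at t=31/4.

Δ: Δ0=8/3, Δ1=-8, Δ2=1/3, Δ3=1
row 1: diag=8, rhs=-64; c'=1/8, d'=-8
row 2: denom=8−1·1/8=63/8; d'=(50−1·-8)/(63/8)=464/63
row 3: denom=12−3·8/21=76/7; d'=(4−3·464/63)/(76/7)=-5/3
back: M3=-5/3
back: M2=464/63−8/21·-5/3=8
back: M1=-8−1/8·8=-9
M: M0=0, M1=-9, M2=8, M3=-5/3, M4=0
seg 0: a=-4, c=M0/2=0, d=(M1−M0)/(6·3)=-1/2, b=Δ0−h0·(2M0+M1)/6=43/6
seg 1: a=4, c=M1/2=-9/2, d=(M2−M1)/(6·1)=17/6, b=Δ1−h1·(2M1+M2)/6=-19/3
seg 2: a=-4, c=M2/2=4, d=(M3−M2)/(6·3)=-29/54, b=Δ2−h2·(2M2+M3)/6=-41/6
seg 3: a=-3, c=M3/2=-5/6, d=(M4−M3)/(6·3)=5/54, b=Δ3−h3·(2M3+M4)/6=8/3
t_q=31/4 → seg 3, τ=3/4; S=-3+8/3·τ+-5/6·τ²+5/54·τ³=-183/128

  seg 0: a=-4 b=43/6 c=0 d=-1/2
  seg 1: a=4 b=-19/3 c=-9/2 d=17/6
  seg 2: a=-4 b=-41/6 c=4 d=-29/54
  seg 3: a=-3 b=8/3 c=-5/6 d=5/54
S(31/4) = -183/128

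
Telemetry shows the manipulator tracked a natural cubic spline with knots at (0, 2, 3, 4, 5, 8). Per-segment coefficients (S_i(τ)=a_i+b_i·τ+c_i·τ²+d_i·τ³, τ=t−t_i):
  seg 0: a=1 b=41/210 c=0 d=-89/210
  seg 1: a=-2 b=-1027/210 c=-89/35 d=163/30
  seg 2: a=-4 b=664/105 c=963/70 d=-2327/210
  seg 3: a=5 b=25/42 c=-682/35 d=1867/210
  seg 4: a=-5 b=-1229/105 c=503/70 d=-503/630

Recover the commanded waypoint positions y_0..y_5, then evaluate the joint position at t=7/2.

y_0 = S_0(0) = a_0 = 1
y_1 = S_1(0) = a_1 = -2
y_2 = S_2(0) = a_2 = -4
y_3 = S_3(0) = a_3 = 5
y_4 = S_4(0) = a_4 = -5
y_5 = S_4(3) = 3
t_q=7/2 is in segment 2 (τ=1/2); S_2(τ)=681/560

y_0=1 y_1=-2 y_2=-4 y_3=5 y_4=-5 y_5=3
S(7/2) = 681/560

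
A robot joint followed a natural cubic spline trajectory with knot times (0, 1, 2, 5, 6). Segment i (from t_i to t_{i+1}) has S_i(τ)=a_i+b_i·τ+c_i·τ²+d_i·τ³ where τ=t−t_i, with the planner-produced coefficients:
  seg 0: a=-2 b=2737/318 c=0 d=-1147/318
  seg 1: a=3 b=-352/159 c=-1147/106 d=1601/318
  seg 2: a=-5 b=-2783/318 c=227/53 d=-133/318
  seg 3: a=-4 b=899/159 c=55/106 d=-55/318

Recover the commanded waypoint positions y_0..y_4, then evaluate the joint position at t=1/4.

y_0 = S_0(0) = a_0 = -2
y_1 = S_1(0) = a_1 = 3
y_2 = S_2(0) = a_2 = -5
y_3 = S_3(0) = a_3 = -4
y_4 = S_3(1) = 2
t_q=1/4 is in segment 0 (τ=1/4); S_0(τ)=647/6784

y_0=-2 y_1=3 y_2=-5 y_3=-4 y_4=2
S(1/4) = 647/6784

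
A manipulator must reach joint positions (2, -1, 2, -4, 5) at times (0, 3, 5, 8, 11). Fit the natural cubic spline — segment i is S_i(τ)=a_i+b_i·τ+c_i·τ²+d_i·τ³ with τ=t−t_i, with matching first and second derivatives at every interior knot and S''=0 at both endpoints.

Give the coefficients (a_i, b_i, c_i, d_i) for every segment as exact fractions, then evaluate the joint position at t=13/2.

  seg 0: a=2 b=-497/236 c=0 d=29/236
  seg 1: a=-1 b=143/118 c=261/236 d=-227/472
  seg 2: a=2 b=-8/59 c=-105/59 d=205/531
  seg 3: a=-4 b=-23/59 c=100/59 d=-100/531
S(13/2) = -427/472

Δ: Δ0=-1, Δ1=3/2, Δ2=-2, Δ3=3
row 1: diag=10, rhs=15; c'=1/5, d'=3/2
row 2: denom=10−2·1/5=48/5; d'=(-21−2·3/2)/(48/5)=-5/2
row 3: denom=12−3·5/16=177/16; d'=(30−3·-5/2)/(177/16)=200/59
back: M3=200/59
back: M2=-5/2−5/16·200/59=-210/59
back: M1=3/2−1/5·-210/59=261/118
M: M0=0, M1=261/118, M2=-210/59, M3=200/59, M4=0
seg 0: a=2, c=M0/2=0, d=(M1−M0)/(6·3)=29/236, b=Δ0−h0·(2M0+M1)/6=-497/236
seg 1: a=-1, c=M1/2=261/236, d=(M2−M1)/(6·2)=-227/472, b=Δ1−h1·(2M1+M2)/6=143/118
seg 2: a=2, c=M2/2=-105/59, d=(M3−M2)/(6·3)=205/531, b=Δ2−h2·(2M2+M3)/6=-8/59
seg 3: a=-4, c=M3/2=100/59, d=(M4−M3)/(6·3)=-100/531, b=Δ3−h3·(2M3+M4)/6=-23/59
t_q=13/2 → seg 2, τ=3/2; S=2+-8/59·τ+-105/59·τ²+205/531·τ³=-427/472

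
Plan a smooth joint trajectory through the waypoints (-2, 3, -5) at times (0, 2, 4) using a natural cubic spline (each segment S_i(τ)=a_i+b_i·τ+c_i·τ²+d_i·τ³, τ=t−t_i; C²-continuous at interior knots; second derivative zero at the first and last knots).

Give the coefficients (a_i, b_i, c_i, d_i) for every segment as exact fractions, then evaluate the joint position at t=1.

  seg 0: a=-2 b=33/8 c=0 d=-13/32
  seg 1: a=3 b=-3/4 c=-39/16 d=13/32
S(1) = 55/32

Δ: Δ0=5/2, Δ1=-4
row 1: diag=8, rhs=-39; c'=1/4, d'=-39/8
back: M1=-39/8
M: M0=0, M1=-39/8, M2=0
seg 0: a=-2, c=M0/2=0, d=(M1−M0)/(6·2)=-13/32, b=Δ0−h0·(2M0+M1)/6=33/8
seg 1: a=3, c=M1/2=-39/16, d=(M2−M1)/(6·2)=13/32, b=Δ1−h1·(2M1+M2)/6=-3/4
t_q=1 → seg 0, τ=1; S=-2+33/8·τ+0·τ²+-13/32·τ³=55/32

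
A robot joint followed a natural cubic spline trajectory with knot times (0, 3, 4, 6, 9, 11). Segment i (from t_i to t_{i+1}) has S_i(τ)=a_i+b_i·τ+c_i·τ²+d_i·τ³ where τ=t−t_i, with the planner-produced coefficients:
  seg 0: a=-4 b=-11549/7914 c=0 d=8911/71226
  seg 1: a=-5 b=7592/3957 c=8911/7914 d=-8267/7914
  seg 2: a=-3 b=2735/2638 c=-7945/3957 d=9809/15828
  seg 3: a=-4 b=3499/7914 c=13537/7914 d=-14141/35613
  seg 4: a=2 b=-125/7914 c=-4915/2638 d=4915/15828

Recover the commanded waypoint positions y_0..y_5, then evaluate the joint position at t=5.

y_0 = S_0(0) = a_0 = -4
y_1 = S_1(0) = a_1 = -5
y_2 = S_2(0) = a_2 = -3
y_3 = S_3(0) = a_3 = -4
y_4 = S_4(0) = a_4 = 2
y_5 = S_4(2) = -3
t_q=5 is in segment 2 (τ=1); S_2(τ)=-53045/15828

y_0=-4 y_1=-5 y_2=-3 y_3=-4 y_4=2 y_5=-3
S(5) = -53045/15828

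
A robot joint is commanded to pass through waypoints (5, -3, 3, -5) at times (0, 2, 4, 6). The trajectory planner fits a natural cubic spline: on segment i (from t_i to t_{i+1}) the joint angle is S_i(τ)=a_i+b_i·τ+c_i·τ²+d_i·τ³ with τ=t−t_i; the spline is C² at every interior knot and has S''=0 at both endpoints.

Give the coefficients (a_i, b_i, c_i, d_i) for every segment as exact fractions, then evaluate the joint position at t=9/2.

Δ: Δ0=-4, Δ1=3, Δ2=-4
row 1: diag=8, rhs=42; c'=1/4, d'=21/4
row 2: denom=8−2·1/4=15/2; d'=(-42−2·21/4)/(15/2)=-7
back: M2=-7
back: M1=21/4−1/4·-7=7
M: M0=0, M1=7, M2=-7, M3=0
seg 0: a=5, c=M0/2=0, d=(M1−M0)/(6·2)=7/12, b=Δ0−h0·(2M0+M1)/6=-19/3
seg 1: a=-3, c=M1/2=7/2, d=(M2−M1)/(6·2)=-7/6, b=Δ1−h1·(2M1+M2)/6=2/3
seg 2: a=3, c=M2/2=-7/2, d=(M3−M2)/(6·2)=7/12, b=Δ2−h2·(2M2+M3)/6=2/3
t_q=9/2 → seg 2, τ=1/2; S=3+2/3·τ+-7/2·τ²+7/12·τ³=81/32

  seg 0: a=5 b=-19/3 c=0 d=7/12
  seg 1: a=-3 b=2/3 c=7/2 d=-7/6
  seg 2: a=3 b=2/3 c=-7/2 d=7/12
S(9/2) = 81/32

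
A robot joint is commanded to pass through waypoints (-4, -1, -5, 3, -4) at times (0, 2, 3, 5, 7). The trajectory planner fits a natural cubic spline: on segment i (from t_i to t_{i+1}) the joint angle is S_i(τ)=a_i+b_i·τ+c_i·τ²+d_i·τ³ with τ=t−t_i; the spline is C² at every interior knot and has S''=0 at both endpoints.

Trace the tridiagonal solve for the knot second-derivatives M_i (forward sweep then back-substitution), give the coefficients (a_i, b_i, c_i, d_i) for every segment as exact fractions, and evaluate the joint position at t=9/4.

Δ: Δ0=3/2, Δ1=-4, Δ2=4, Δ3=-7/2
row 1: diag=6, rhs=-33; c'=1/6, d'=-11/2
row 2: denom=6−1·1/6=35/6; d'=(48−1·-11/2)/(35/6)=321/35
row 3: denom=8−2·12/35=256/35; d'=(-45−2·321/35)/(256/35)=-2217/256
back: M3=-2217/256
back: M2=321/35−12/35·-2217/256=777/64
back: M1=-11/2−1/6·777/64=-963/128
M: M0=0, M1=-963/128, M2=777/64, M3=-2217/256, M4=0
seg 0: a=-4, c=M0/2=0, d=(M1−M0)/(6·2)=-321/512, b=Δ0−h0·(2M0+M1)/6=513/128
seg 1: a=-1, c=M1/2=-963/256, d=(M2−M1)/(6·1)=839/256, b=Δ1−h1·(2M1+M2)/6=-225/64
seg 2: a=-5, c=M2/2=777/128, d=(M3−M2)/(6·2)=-1775/1024, b=Δ2−h2·(2M2+M3)/6=-309/256
seg 3: a=3, c=M3/2=-2217/512, d=(M4−M3)/(6·2)=739/1024, b=Δ3−h3·(2M3+M4)/6=291/128
t_q=9/4 → seg 1, τ=1/4; S=-1+-225/64·τ+-963/256·τ²+839/256·τ³=-33797/16384

  seg 0: a=-4 b=513/128 c=0 d=-321/512
  seg 1: a=-1 b=-225/64 c=-963/256 d=839/256
  seg 2: a=-5 b=-309/256 c=777/128 d=-1775/1024
  seg 3: a=3 b=291/128 c=-2217/512 d=739/1024
S(9/4) = -33797/16384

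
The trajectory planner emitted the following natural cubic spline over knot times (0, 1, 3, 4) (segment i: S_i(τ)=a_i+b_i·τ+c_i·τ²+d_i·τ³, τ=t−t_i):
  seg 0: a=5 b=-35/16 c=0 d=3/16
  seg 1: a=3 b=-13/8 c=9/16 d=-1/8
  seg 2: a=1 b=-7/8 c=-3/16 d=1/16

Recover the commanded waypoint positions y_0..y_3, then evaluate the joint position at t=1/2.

y_0=5 y_1=3 y_2=1 y_3=0
S(1/2) = 503/128

y_0 = S_0(0) = a_0 = 5
y_1 = S_1(0) = a_1 = 3
y_2 = S_2(0) = a_2 = 1
y_3 = S_2(1) = 0
t_q=1/2 is in segment 0 (τ=1/2); S_0(τ)=503/128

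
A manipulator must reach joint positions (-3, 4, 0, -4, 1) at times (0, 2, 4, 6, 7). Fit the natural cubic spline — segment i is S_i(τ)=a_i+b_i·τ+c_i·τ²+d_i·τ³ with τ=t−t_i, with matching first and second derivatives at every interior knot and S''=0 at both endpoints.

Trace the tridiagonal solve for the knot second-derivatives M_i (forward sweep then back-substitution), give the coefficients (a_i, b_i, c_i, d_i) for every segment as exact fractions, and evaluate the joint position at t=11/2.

  seg 0: a=-3 b=197/41 c=0 d=-107/328
  seg 1: a=4 b=73/82 c=-321/164 d=21/82
  seg 2: a=0 b=-317/82 c=-69/164 d=111/164
  seg 3: a=-4 b=211/82 c=597/164 d=-199/164
S(11/2) = -5853/1312

Δ: Δ0=7/2, Δ1=-2, Δ2=-2, Δ3=5
row 1: diag=8, rhs=-33; c'=1/4, d'=-33/8
row 2: denom=8−2·1/4=15/2; d'=(0−2·-33/8)/(15/2)=11/10
row 3: denom=6−2·4/15=82/15; d'=(42−2·11/10)/(82/15)=597/82
back: M3=597/82
back: M2=11/10−4/15·597/82=-69/82
back: M1=-33/8−1/4·-69/82=-321/82
M: M0=0, M1=-321/82, M2=-69/82, M3=597/82, M4=0
seg 0: a=-3, c=M0/2=0, d=(M1−M0)/(6·2)=-107/328, b=Δ0−h0·(2M0+M1)/6=197/41
seg 1: a=4, c=M1/2=-321/164, d=(M2−M1)/(6·2)=21/82, b=Δ1−h1·(2M1+M2)/6=73/82
seg 2: a=0, c=M2/2=-69/164, d=(M3−M2)/(6·2)=111/164, b=Δ2−h2·(2M2+M3)/6=-317/82
seg 3: a=-4, c=M3/2=597/164, d=(M4−M3)/(6·1)=-199/164, b=Δ3−h3·(2M3+M4)/6=211/82
t_q=11/2 → seg 2, τ=3/2; S=0+-317/82·τ+-69/164·τ²+111/164·τ³=-5853/1312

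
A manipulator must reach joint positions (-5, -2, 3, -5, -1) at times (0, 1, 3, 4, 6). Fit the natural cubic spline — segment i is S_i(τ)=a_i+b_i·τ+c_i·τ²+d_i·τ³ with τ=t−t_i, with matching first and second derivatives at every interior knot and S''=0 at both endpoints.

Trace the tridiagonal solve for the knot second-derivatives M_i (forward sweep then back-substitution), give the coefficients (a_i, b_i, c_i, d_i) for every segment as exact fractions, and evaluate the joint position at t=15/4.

Δ: Δ0=3, Δ1=5/2, Δ2=-8, Δ3=2
row 1: diag=6, rhs=-3; c'=1/3, d'=-1/2
row 2: denom=6−2·1/3=16/3; d'=(-63−2·-1/2)/(16/3)=-93/8
row 3: denom=6−1·3/16=93/16; d'=(60−1·-93/8)/(93/16)=382/31
back: M3=382/31
back: M2=-93/8−3/16·382/31=-432/31
back: M1=-1/2−1/3·-432/31=257/62
M: M0=0, M1=257/62, M2=-432/31, M3=382/31, M4=0
seg 0: a=-5, c=M0/2=0, d=(M1−M0)/(6·1)=257/372, b=Δ0−h0·(2M0+M1)/6=859/372
seg 1: a=-2, c=M1/2=257/124, d=(M2−M1)/(6·2)=-1121/744, b=Δ1−h1·(2M1+M2)/6=815/186
seg 2: a=3, c=M2/2=-216/31, d=(M3−M2)/(6·1)=407/93, b=Δ2−h2·(2M2+M3)/6=-503/93
seg 3: a=-5, c=M3/2=191/31, d=(M4−M3)/(6·2)=-191/186, b=Δ3−h3·(2M3+M4)/6=-578/93
t_q=15/4 → seg 2, τ=3/4; S=3+-503/93·τ+-216/31·τ²+407/93·τ³=-6209/1984

  seg 0: a=-5 b=859/372 c=0 d=257/372
  seg 1: a=-2 b=815/186 c=257/124 d=-1121/744
  seg 2: a=3 b=-503/93 c=-216/31 d=407/93
  seg 3: a=-5 b=-578/93 c=191/31 d=-191/186
S(15/4) = -6209/1984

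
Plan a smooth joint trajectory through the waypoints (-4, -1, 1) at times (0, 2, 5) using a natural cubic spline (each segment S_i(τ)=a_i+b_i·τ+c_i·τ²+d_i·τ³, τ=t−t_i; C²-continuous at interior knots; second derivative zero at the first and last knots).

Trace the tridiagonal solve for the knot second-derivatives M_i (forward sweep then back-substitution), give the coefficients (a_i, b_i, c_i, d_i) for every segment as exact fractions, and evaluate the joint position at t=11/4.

Δ: Δ0=3/2, Δ1=2/3
row 1: diag=10, rhs=-5; c'=3/10, d'=-1/2
back: M1=-1/2
M: M0=0, M1=-1/2, M2=0
seg 0: a=-4, c=M0/2=0, d=(M1−M0)/(6·2)=-1/24, b=Δ0−h0·(2M0+M1)/6=5/3
seg 1: a=-1, c=M1/2=-1/4, d=(M2−M1)/(6·3)=1/36, b=Δ1−h1·(2M1+M2)/6=7/6
t_q=11/4 → seg 1, τ=3/4; S=-1+7/6·τ+-1/4·τ²+1/36·τ³=-65/256

  seg 0: a=-4 b=5/3 c=0 d=-1/24
  seg 1: a=-1 b=7/6 c=-1/4 d=1/36
S(11/4) = -65/256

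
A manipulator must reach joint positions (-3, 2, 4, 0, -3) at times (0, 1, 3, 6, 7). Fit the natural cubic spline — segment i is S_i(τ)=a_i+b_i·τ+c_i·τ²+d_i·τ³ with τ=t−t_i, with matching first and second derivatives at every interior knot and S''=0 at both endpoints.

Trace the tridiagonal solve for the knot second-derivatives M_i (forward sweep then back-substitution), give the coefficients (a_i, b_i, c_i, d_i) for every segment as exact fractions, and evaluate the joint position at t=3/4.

  seg 0: a=-3 b=3340/591 c=0 d=-385/591
  seg 1: a=2 b=2185/591 c=-385/197 d=179/591
  seg 2: a=4 b=-287/591 c=-27/197 d=-86/1773
  seg 3: a=0 b=-1547/591 c=-113/197 d=113/591
S(3/4) = 12151/12608

Δ: Δ0=5, Δ1=1, Δ2=-4/3, Δ3=-3
row 1: diag=6, rhs=-24; c'=1/3, d'=-4
row 2: denom=10−2·1/3=28/3; d'=(-14−2·-4)/(28/3)=-9/14
row 3: denom=8−3·9/28=197/28; d'=(-10−3·-9/14)/(197/28)=-226/197
back: M3=-226/197
back: M2=-9/14−9/28·-226/197=-54/197
back: M1=-4−1/3·-54/197=-770/197
M: M0=0, M1=-770/197, M2=-54/197, M3=-226/197, M4=0
seg 0: a=-3, c=M0/2=0, d=(M1−M0)/(6·1)=-385/591, b=Δ0−h0·(2M0+M1)/6=3340/591
seg 1: a=2, c=M1/2=-385/197, d=(M2−M1)/(6·2)=179/591, b=Δ1−h1·(2M1+M2)/6=2185/591
seg 2: a=4, c=M2/2=-27/197, d=(M3−M2)/(6·3)=-86/1773, b=Δ2−h2·(2M2+M3)/6=-287/591
seg 3: a=0, c=M3/2=-113/197, d=(M4−M3)/(6·1)=113/591, b=Δ3−h3·(2M3+M4)/6=-1547/591
t_q=3/4 → seg 0, τ=3/4; S=-3+3340/591·τ+0·τ²+-385/591·τ³=12151/12608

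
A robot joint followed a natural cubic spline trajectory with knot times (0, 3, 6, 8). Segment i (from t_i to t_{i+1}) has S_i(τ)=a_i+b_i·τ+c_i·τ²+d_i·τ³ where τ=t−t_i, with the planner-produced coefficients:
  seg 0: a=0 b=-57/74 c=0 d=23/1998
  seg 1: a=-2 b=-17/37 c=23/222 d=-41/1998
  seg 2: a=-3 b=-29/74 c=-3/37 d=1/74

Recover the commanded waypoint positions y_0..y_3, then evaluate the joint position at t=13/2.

y_0 = S_0(0) = a_0 = 0
y_1 = S_1(0) = a_1 = -2
y_2 = S_2(0) = a_2 = -3
y_3 = S_2(2) = -4
t_q=13/2 is in segment 2 (τ=1/2); S_2(τ)=-1903/592

y_0=0 y_1=-2 y_2=-3 y_3=-4
S(13/2) = -1903/592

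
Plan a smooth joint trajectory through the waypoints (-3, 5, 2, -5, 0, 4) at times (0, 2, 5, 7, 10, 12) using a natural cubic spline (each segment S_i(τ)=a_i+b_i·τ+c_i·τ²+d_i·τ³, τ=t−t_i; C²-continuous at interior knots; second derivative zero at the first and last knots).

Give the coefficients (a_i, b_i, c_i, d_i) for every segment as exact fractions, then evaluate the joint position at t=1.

  seg 0: a=-3 b=38251/7881 c=0 d=-6727/31524
  seg 1: a=5 b=18070/7881 c=-6727/5254 d=8641/141858
  seg 2: a=2 b=-59023/15762 c=-5770/7881 d=91/213
  seg 3: a=-5 b=-8125/5254 c=14432/7881 d=-35947/141858
  seg 4: a=0 b=6828/2627 c=-2361/5254 d=787/10508
S(1) = 17235/10508

Δ: Δ0=4, Δ1=-1, Δ2=-7/2, Δ3=5/3, Δ4=2
row 1: diag=10, rhs=-30; c'=3/10, d'=-3
row 2: denom=10−3·3/10=91/10; d'=(-15−3·-3)/(91/10)=-60/91
row 3: denom=10−2·20/91=870/91; d'=(31−2·-60/91)/(870/91)=2941/870
row 4: denom=10−3·91/290=2627/290; d'=(2−3·2941/870)/(2627/290)=-2361/2627
back: M4=-2361/2627
back: M3=2941/870−91/290·-2361/2627=28864/7881
back: M2=-60/91−20/91·28864/7881=-11540/7881
back: M1=-3−3/10·-11540/7881=-6727/2627
M: M0=0, M1=-6727/2627, M2=-11540/7881, M3=28864/7881, M4=-2361/2627, M5=0
seg 0: a=-3, c=M0/2=0, d=(M1−M0)/(6·2)=-6727/31524, b=Δ0−h0·(2M0+M1)/6=38251/7881
seg 1: a=5, c=M1/2=-6727/5254, d=(M2−M1)/(6·3)=8641/141858, b=Δ1−h1·(2M1+M2)/6=18070/7881
seg 2: a=2, c=M2/2=-5770/7881, d=(M3−M2)/(6·2)=91/213, b=Δ2−h2·(2M2+M3)/6=-59023/15762
seg 3: a=-5, c=M3/2=14432/7881, d=(M4−M3)/(6·3)=-35947/141858, b=Δ3−h3·(2M3+M4)/6=-8125/5254
seg 4: a=0, c=M4/2=-2361/5254, d=(M5−M4)/(6·2)=787/10508, b=Δ4−h4·(2M4+M5)/6=6828/2627
t_q=1 → seg 0, τ=1; S=-3+38251/7881·τ+0·τ²+-6727/31524·τ³=17235/10508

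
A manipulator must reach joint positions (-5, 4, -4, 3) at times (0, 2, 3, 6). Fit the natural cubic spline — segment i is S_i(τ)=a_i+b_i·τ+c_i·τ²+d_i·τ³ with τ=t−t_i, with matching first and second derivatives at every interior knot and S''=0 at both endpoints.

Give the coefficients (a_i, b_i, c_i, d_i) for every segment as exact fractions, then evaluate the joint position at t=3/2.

  seg 0: a=-5 b=2593/282 c=0 d=-331/282
  seg 1: a=4 b=-1379/282 c=-331/47 d=1109/282
  seg 2: a=-4 b=-1012/141 c=447/94 d=-149/282
S(3/2) = 3633/752

Δ: Δ0=9/2, Δ1=-8, Δ2=7/3
row 1: diag=6, rhs=-75; c'=1/6, d'=-25/2
row 2: denom=8−1·1/6=47/6; d'=(62−1·-25/2)/(47/6)=447/47
back: M2=447/47
back: M1=-25/2−1/6·447/47=-662/47
M: M0=0, M1=-662/47, M2=447/47, M3=0
seg 0: a=-5, c=M0/2=0, d=(M1−M0)/(6·2)=-331/282, b=Δ0−h0·(2M0+M1)/6=2593/282
seg 1: a=4, c=M1/2=-331/47, d=(M2−M1)/(6·1)=1109/282, b=Δ1−h1·(2M1+M2)/6=-1379/282
seg 2: a=-4, c=M2/2=447/94, d=(M3−M2)/(6·3)=-149/282, b=Δ2−h2·(2M2+M3)/6=-1012/141
t_q=3/2 → seg 0, τ=3/2; S=-5+2593/282·τ+0·τ²+-331/282·τ³=3633/752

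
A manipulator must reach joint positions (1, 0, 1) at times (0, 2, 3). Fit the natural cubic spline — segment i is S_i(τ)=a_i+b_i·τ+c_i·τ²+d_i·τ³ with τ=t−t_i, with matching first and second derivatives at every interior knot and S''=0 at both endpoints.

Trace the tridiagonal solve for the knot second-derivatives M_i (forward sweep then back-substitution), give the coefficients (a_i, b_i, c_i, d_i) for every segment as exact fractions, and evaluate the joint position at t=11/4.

Δ: Δ0=-1/2, Δ1=1
row 1: diag=6, rhs=9; c'=1/6, d'=3/2
back: M1=3/2
M: M0=0, M1=3/2, M2=0
seg 0: a=1, c=M0/2=0, d=(M1−M0)/(6·2)=1/8, b=Δ0−h0·(2M0+M1)/6=-1
seg 1: a=0, c=M1/2=3/4, d=(M2−M1)/(6·1)=-1/4, b=Δ1−h1·(2M1+M2)/6=1/2
t_q=11/4 → seg 1, τ=3/4; S=0+1/2·τ+3/4·τ²+-1/4·τ³=177/256

  seg 0: a=1 b=-1 c=0 d=1/8
  seg 1: a=0 b=1/2 c=3/4 d=-1/4
S(11/4) = 177/256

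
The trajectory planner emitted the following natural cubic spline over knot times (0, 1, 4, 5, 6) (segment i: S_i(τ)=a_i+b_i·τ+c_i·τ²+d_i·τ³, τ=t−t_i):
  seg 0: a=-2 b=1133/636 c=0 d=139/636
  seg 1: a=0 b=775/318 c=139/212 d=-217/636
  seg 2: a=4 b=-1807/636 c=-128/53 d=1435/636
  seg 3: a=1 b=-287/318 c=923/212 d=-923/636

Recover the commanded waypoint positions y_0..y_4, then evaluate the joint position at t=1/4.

y_0=-2 y_1=0 y_2=4 y_3=1 y_4=3
S(1/4) = -21047/13568

y_0 = S_0(0) = a_0 = -2
y_1 = S_1(0) = a_1 = 0
y_2 = S_2(0) = a_2 = 4
y_3 = S_3(0) = a_3 = 1
y_4 = S_3(1) = 3
t_q=1/4 is in segment 0 (τ=1/4); S_0(τ)=-21047/13568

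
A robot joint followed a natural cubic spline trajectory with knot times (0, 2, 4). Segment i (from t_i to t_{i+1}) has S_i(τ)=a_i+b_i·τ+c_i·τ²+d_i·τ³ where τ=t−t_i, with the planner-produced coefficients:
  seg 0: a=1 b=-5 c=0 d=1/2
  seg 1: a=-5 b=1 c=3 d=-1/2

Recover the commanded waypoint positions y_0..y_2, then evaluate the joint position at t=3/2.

y_0 = S_0(0) = a_0 = 1
y_1 = S_1(0) = a_1 = -5
y_2 = S_1(2) = 5
t_q=3/2 is in segment 0 (τ=3/2); S_0(τ)=-77/16

y_0=1 y_1=-5 y_2=5
S(3/2) = -77/16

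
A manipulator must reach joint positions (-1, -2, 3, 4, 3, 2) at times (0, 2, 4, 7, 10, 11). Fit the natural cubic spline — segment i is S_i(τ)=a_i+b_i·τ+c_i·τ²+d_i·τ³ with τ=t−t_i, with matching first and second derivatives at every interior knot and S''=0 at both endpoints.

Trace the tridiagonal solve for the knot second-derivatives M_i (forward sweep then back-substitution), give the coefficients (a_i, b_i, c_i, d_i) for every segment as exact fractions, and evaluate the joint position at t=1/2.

Δ: Δ0=-1/2, Δ1=5/2, Δ2=1/3, Δ3=-1/3, Δ4=-1
row 1: diag=8, rhs=18; c'=1/4, d'=9/4
row 2: denom=10−2·1/4=19/2; d'=(-13−2·9/4)/(19/2)=-35/19
row 3: denom=12−3·6/19=210/19; d'=(-4−3·-35/19)/(210/19)=29/210
row 4: denom=8−3·19/70=503/70; d'=(-4−3·29/210)/(503/70)=-309/503
back: M4=-309/503
back: M3=29/210−19/70·-309/503=460/1509
back: M2=-35/19−6/19·460/1509=-975/503
back: M1=9/4−1/4·-975/503=2751/1006
M: M0=0, M1=2751/1006, M2=-975/503, M3=460/1509, M4=-309/503, M5=0
seg 0: a=-1, c=M0/2=0, d=(M1−M0)/(6·2)=917/4024, b=Δ0−h0·(2M0+M1)/6=-710/503
seg 1: a=-2, c=M1/2=2751/2012, d=(M2−M1)/(6·2)=-1567/4024, b=Δ1−h1·(2M1+M2)/6=1331/1006
seg 2: a=3, c=M2/2=-975/1006, d=(M3−M2)/(6·3)=3385/27162, b=Δ2−h2·(2M2+M3)/6=1066/503
seg 3: a=4, c=M3/2=230/1509, d=(M4−M3)/(6·3)=-1387/27162, b=Δ3−h3·(2M3+M4)/6=-333/1006
seg 4: a=3, c=M4/2=-309/1006, d=(M5−M4)/(6·1)=103/1006, b=Δ4−h4·(2M4+M5)/6=-400/503
t_q=1/2 → seg 0, τ=1/2; S=-1+-710/503·τ+0·τ²+917/4024·τ³=-53995/32192

  seg 0: a=-1 b=-710/503 c=0 d=917/4024
  seg 1: a=-2 b=1331/1006 c=2751/2012 d=-1567/4024
  seg 2: a=3 b=1066/503 c=-975/1006 d=3385/27162
  seg 3: a=4 b=-333/1006 c=230/1509 d=-1387/27162
  seg 4: a=3 b=-400/503 c=-309/1006 d=103/1006
S(1/2) = -53995/32192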